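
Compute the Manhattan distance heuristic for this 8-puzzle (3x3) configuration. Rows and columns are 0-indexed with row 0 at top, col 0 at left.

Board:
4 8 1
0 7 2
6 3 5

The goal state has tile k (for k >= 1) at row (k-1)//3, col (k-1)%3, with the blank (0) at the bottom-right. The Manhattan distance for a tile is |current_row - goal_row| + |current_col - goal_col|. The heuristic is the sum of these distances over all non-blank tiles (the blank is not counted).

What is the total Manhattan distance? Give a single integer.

Answer: 17

Derivation:
Tile 4: at (0,0), goal (1,0), distance |0-1|+|0-0| = 1
Tile 8: at (0,1), goal (2,1), distance |0-2|+|1-1| = 2
Tile 1: at (0,2), goal (0,0), distance |0-0|+|2-0| = 2
Tile 7: at (1,1), goal (2,0), distance |1-2|+|1-0| = 2
Tile 2: at (1,2), goal (0,1), distance |1-0|+|2-1| = 2
Tile 6: at (2,0), goal (1,2), distance |2-1|+|0-2| = 3
Tile 3: at (2,1), goal (0,2), distance |2-0|+|1-2| = 3
Tile 5: at (2,2), goal (1,1), distance |2-1|+|2-1| = 2
Sum: 1 + 2 + 2 + 2 + 2 + 3 + 3 + 2 = 17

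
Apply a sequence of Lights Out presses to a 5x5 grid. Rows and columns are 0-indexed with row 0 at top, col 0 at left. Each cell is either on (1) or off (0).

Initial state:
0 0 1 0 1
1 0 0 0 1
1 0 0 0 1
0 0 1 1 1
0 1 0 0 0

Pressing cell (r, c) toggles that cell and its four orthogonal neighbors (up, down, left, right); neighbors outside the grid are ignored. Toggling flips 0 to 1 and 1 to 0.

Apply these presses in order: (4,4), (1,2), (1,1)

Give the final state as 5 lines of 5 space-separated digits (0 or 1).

After press 1 at (4,4):
0 0 1 0 1
1 0 0 0 1
1 0 0 0 1
0 0 1 1 0
0 1 0 1 1

After press 2 at (1,2):
0 0 0 0 1
1 1 1 1 1
1 0 1 0 1
0 0 1 1 0
0 1 0 1 1

After press 3 at (1,1):
0 1 0 0 1
0 0 0 1 1
1 1 1 0 1
0 0 1 1 0
0 1 0 1 1

Answer: 0 1 0 0 1
0 0 0 1 1
1 1 1 0 1
0 0 1 1 0
0 1 0 1 1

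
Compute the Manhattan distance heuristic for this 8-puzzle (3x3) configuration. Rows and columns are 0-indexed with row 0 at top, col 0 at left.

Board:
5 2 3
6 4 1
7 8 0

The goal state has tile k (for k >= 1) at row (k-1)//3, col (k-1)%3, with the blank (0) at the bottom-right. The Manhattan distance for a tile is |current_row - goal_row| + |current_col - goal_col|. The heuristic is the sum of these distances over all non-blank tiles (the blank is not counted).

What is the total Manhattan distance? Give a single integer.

Answer: 8

Derivation:
Tile 5: (0,0)->(1,1) = 2
Tile 2: (0,1)->(0,1) = 0
Tile 3: (0,2)->(0,2) = 0
Tile 6: (1,0)->(1,2) = 2
Tile 4: (1,1)->(1,0) = 1
Tile 1: (1,2)->(0,0) = 3
Tile 7: (2,0)->(2,0) = 0
Tile 8: (2,1)->(2,1) = 0
Sum: 2 + 0 + 0 + 2 + 1 + 3 + 0 + 0 = 8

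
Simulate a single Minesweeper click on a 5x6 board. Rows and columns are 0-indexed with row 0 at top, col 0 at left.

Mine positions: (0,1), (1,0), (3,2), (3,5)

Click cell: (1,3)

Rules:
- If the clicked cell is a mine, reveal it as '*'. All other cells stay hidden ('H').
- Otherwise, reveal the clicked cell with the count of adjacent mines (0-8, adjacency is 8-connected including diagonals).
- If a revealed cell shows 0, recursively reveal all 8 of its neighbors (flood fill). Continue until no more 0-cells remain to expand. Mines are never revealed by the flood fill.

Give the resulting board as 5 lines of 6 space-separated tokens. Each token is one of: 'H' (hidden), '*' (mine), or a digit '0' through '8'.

H H 1 0 0 0
H H 1 0 0 0
H H 1 1 1 1
H H H H H H
H H H H H H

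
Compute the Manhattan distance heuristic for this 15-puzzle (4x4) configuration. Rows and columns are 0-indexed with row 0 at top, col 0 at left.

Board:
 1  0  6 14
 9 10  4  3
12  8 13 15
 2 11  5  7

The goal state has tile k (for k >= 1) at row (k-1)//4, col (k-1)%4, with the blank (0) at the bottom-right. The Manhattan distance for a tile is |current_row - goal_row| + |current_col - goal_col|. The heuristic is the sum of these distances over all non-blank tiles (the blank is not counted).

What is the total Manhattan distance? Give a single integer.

Answer: 37

Derivation:
Tile 1: at (0,0), goal (0,0), distance |0-0|+|0-0| = 0
Tile 6: at (0,2), goal (1,1), distance |0-1|+|2-1| = 2
Tile 14: at (0,3), goal (3,1), distance |0-3|+|3-1| = 5
Tile 9: at (1,0), goal (2,0), distance |1-2|+|0-0| = 1
Tile 10: at (1,1), goal (2,1), distance |1-2|+|1-1| = 1
Tile 4: at (1,2), goal (0,3), distance |1-0|+|2-3| = 2
Tile 3: at (1,3), goal (0,2), distance |1-0|+|3-2| = 2
Tile 12: at (2,0), goal (2,3), distance |2-2|+|0-3| = 3
Tile 8: at (2,1), goal (1,3), distance |2-1|+|1-3| = 3
Tile 13: at (2,2), goal (3,0), distance |2-3|+|2-0| = 3
Tile 15: at (2,3), goal (3,2), distance |2-3|+|3-2| = 2
Tile 2: at (3,0), goal (0,1), distance |3-0|+|0-1| = 4
Tile 11: at (3,1), goal (2,2), distance |3-2|+|1-2| = 2
Tile 5: at (3,2), goal (1,0), distance |3-1|+|2-0| = 4
Tile 7: at (3,3), goal (1,2), distance |3-1|+|3-2| = 3
Sum: 0 + 2 + 5 + 1 + 1 + 2 + 2 + 3 + 3 + 3 + 2 + 4 + 2 + 4 + 3 = 37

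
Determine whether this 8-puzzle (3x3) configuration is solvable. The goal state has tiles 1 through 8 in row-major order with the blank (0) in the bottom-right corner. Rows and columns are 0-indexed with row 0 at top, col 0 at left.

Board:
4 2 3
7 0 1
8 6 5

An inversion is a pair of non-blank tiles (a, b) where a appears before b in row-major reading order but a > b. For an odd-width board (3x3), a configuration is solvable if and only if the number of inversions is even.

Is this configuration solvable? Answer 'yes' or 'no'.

Answer: no

Derivation:
Inversions (pairs i<j in row-major order where tile[i] > tile[j] > 0): 11
11 is odd, so the puzzle is not solvable.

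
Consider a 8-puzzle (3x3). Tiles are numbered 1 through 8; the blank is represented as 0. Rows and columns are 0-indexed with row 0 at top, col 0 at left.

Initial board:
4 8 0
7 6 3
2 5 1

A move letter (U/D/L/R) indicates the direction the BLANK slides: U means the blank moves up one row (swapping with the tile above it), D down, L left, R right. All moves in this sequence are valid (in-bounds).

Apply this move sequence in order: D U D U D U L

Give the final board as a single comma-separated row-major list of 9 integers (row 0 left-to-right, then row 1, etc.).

Answer: 4, 0, 8, 7, 6, 3, 2, 5, 1

Derivation:
After move 1 (D):
4 8 3
7 6 0
2 5 1

After move 2 (U):
4 8 0
7 6 3
2 5 1

After move 3 (D):
4 8 3
7 6 0
2 5 1

After move 4 (U):
4 8 0
7 6 3
2 5 1

After move 5 (D):
4 8 3
7 6 0
2 5 1

After move 6 (U):
4 8 0
7 6 3
2 5 1

After move 7 (L):
4 0 8
7 6 3
2 5 1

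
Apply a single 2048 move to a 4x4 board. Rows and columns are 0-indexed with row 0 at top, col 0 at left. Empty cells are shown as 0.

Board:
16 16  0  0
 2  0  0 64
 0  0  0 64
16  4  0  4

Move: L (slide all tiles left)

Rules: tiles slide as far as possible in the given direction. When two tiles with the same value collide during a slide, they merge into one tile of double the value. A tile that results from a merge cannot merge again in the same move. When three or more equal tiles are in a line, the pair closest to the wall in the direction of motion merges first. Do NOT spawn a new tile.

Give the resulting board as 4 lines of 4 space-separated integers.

Answer: 32  0  0  0
 2 64  0  0
64  0  0  0
16  8  0  0

Derivation:
Slide left:
row 0: [16, 16, 0, 0] -> [32, 0, 0, 0]
row 1: [2, 0, 0, 64] -> [2, 64, 0, 0]
row 2: [0, 0, 0, 64] -> [64, 0, 0, 0]
row 3: [16, 4, 0, 4] -> [16, 8, 0, 0]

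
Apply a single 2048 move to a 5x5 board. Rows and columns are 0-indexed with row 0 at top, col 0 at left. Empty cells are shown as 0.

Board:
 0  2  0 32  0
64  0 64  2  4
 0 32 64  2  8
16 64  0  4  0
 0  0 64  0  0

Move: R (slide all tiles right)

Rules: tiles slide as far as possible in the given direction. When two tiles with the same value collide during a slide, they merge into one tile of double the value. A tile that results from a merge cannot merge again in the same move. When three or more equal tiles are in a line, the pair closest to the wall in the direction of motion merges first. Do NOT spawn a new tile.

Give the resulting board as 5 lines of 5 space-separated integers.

Slide right:
row 0: [0, 2, 0, 32, 0] -> [0, 0, 0, 2, 32]
row 1: [64, 0, 64, 2, 4] -> [0, 0, 128, 2, 4]
row 2: [0, 32, 64, 2, 8] -> [0, 32, 64, 2, 8]
row 3: [16, 64, 0, 4, 0] -> [0, 0, 16, 64, 4]
row 4: [0, 0, 64, 0, 0] -> [0, 0, 0, 0, 64]

Answer:   0   0   0   2  32
  0   0 128   2   4
  0  32  64   2   8
  0   0  16  64   4
  0   0   0   0  64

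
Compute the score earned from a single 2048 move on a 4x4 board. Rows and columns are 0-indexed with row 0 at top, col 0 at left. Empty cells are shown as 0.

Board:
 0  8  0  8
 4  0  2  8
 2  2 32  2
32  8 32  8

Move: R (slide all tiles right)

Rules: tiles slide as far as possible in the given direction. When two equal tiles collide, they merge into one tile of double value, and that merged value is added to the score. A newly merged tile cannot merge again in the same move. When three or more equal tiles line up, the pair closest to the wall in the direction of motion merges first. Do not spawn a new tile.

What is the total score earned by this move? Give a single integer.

Slide right:
row 0: [0, 8, 0, 8] -> [0, 0, 0, 16]  score +16 (running 16)
row 1: [4, 0, 2, 8] -> [0, 4, 2, 8]  score +0 (running 16)
row 2: [2, 2, 32, 2] -> [0, 4, 32, 2]  score +4 (running 20)
row 3: [32, 8, 32, 8] -> [32, 8, 32, 8]  score +0 (running 20)
Board after move:
 0  0  0 16
 0  4  2  8
 0  4 32  2
32  8 32  8

Answer: 20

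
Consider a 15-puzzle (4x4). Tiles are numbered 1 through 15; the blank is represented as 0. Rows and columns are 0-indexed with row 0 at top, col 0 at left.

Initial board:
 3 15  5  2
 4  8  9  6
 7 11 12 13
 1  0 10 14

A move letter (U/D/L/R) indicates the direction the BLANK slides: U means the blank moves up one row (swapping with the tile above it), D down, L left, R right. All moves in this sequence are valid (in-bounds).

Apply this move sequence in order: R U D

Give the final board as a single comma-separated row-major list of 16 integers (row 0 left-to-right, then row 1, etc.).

After move 1 (R):
 3 15  5  2
 4  8  9  6
 7 11 12 13
 1 10  0 14

After move 2 (U):
 3 15  5  2
 4  8  9  6
 7 11  0 13
 1 10 12 14

After move 3 (D):
 3 15  5  2
 4  8  9  6
 7 11 12 13
 1 10  0 14

Answer: 3, 15, 5, 2, 4, 8, 9, 6, 7, 11, 12, 13, 1, 10, 0, 14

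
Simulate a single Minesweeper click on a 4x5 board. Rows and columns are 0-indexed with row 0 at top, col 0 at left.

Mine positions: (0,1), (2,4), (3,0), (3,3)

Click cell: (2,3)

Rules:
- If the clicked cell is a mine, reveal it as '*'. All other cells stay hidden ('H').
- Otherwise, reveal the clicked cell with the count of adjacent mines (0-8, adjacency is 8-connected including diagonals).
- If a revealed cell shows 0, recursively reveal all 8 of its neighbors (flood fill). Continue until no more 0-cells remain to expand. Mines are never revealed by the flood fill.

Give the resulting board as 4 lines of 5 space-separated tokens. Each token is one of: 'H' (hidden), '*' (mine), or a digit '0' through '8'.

H H H H H
H H H H H
H H H 2 H
H H H H H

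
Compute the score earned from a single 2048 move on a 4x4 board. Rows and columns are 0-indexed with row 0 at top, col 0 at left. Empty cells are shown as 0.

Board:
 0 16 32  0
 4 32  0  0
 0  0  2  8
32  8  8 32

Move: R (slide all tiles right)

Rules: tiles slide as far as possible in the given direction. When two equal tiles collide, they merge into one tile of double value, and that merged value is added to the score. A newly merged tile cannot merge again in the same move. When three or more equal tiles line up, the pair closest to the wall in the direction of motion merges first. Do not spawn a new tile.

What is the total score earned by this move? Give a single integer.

Answer: 16

Derivation:
Slide right:
row 0: [0, 16, 32, 0] -> [0, 0, 16, 32]  score +0 (running 0)
row 1: [4, 32, 0, 0] -> [0, 0, 4, 32]  score +0 (running 0)
row 2: [0, 0, 2, 8] -> [0, 0, 2, 8]  score +0 (running 0)
row 3: [32, 8, 8, 32] -> [0, 32, 16, 32]  score +16 (running 16)
Board after move:
 0  0 16 32
 0  0  4 32
 0  0  2  8
 0 32 16 32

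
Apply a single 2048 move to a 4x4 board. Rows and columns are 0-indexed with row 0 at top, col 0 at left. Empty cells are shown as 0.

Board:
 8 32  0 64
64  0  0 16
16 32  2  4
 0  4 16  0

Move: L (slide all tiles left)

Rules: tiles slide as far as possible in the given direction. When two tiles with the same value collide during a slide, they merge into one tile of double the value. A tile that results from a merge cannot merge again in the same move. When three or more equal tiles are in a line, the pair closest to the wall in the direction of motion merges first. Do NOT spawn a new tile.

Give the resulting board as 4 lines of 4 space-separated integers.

Slide left:
row 0: [8, 32, 0, 64] -> [8, 32, 64, 0]
row 1: [64, 0, 0, 16] -> [64, 16, 0, 0]
row 2: [16, 32, 2, 4] -> [16, 32, 2, 4]
row 3: [0, 4, 16, 0] -> [4, 16, 0, 0]

Answer:  8 32 64  0
64 16  0  0
16 32  2  4
 4 16  0  0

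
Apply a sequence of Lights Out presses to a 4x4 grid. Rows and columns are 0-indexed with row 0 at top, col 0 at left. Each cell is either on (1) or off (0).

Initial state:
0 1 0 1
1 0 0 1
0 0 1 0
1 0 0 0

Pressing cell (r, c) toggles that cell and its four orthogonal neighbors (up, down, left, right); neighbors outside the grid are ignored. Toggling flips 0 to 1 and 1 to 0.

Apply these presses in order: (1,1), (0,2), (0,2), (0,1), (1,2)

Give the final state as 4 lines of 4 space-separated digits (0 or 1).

Answer: 1 1 0 1
0 1 0 0
0 1 0 0
1 0 0 0

Derivation:
After press 1 at (1,1):
0 0 0 1
0 1 1 1
0 1 1 0
1 0 0 0

After press 2 at (0,2):
0 1 1 0
0 1 0 1
0 1 1 0
1 0 0 0

After press 3 at (0,2):
0 0 0 1
0 1 1 1
0 1 1 0
1 0 0 0

After press 4 at (0,1):
1 1 1 1
0 0 1 1
0 1 1 0
1 0 0 0

After press 5 at (1,2):
1 1 0 1
0 1 0 0
0 1 0 0
1 0 0 0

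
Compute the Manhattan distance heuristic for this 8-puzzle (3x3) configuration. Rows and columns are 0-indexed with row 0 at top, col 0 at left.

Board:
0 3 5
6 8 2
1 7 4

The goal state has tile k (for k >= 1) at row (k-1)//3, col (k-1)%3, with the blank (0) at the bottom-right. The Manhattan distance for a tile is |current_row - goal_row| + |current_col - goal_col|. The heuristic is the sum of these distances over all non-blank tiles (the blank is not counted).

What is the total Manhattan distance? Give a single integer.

Tile 3: (0,1)->(0,2) = 1
Tile 5: (0,2)->(1,1) = 2
Tile 6: (1,0)->(1,2) = 2
Tile 8: (1,1)->(2,1) = 1
Tile 2: (1,2)->(0,1) = 2
Tile 1: (2,0)->(0,0) = 2
Tile 7: (2,1)->(2,0) = 1
Tile 4: (2,2)->(1,0) = 3
Sum: 1 + 2 + 2 + 1 + 2 + 2 + 1 + 3 = 14

Answer: 14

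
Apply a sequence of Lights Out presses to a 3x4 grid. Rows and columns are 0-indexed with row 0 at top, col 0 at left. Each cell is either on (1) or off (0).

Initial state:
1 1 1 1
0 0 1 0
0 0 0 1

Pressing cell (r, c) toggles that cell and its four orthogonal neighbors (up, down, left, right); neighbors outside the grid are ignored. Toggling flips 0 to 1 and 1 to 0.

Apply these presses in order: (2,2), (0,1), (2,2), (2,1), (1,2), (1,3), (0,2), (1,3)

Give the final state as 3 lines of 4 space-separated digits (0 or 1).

After press 1 at (2,2):
1 1 1 1
0 0 0 0
0 1 1 0

After press 2 at (0,1):
0 0 0 1
0 1 0 0
0 1 1 0

After press 3 at (2,2):
0 0 0 1
0 1 1 0
0 0 0 1

After press 4 at (2,1):
0 0 0 1
0 0 1 0
1 1 1 1

After press 5 at (1,2):
0 0 1 1
0 1 0 1
1 1 0 1

After press 6 at (1,3):
0 0 1 0
0 1 1 0
1 1 0 0

After press 7 at (0,2):
0 1 0 1
0 1 0 0
1 1 0 0

After press 8 at (1,3):
0 1 0 0
0 1 1 1
1 1 0 1

Answer: 0 1 0 0
0 1 1 1
1 1 0 1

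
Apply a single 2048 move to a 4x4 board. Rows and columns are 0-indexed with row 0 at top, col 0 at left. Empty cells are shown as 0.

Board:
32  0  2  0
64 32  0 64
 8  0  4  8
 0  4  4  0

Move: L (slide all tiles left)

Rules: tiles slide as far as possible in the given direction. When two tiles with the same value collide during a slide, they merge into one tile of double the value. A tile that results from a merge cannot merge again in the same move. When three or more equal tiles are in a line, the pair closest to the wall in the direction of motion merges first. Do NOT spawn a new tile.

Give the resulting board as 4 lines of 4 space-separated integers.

Slide left:
row 0: [32, 0, 2, 0] -> [32, 2, 0, 0]
row 1: [64, 32, 0, 64] -> [64, 32, 64, 0]
row 2: [8, 0, 4, 8] -> [8, 4, 8, 0]
row 3: [0, 4, 4, 0] -> [8, 0, 0, 0]

Answer: 32  2  0  0
64 32 64  0
 8  4  8  0
 8  0  0  0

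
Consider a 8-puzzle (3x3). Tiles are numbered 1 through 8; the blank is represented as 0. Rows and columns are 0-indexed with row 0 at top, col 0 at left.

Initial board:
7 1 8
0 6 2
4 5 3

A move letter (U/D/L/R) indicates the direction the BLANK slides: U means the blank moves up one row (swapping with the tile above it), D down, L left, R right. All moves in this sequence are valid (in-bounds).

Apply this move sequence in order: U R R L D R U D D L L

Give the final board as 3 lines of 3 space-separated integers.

Answer: 1 6 8
7 2 3
0 4 5

Derivation:
After move 1 (U):
0 1 8
7 6 2
4 5 3

After move 2 (R):
1 0 8
7 6 2
4 5 3

After move 3 (R):
1 8 0
7 6 2
4 5 3

After move 4 (L):
1 0 8
7 6 2
4 5 3

After move 5 (D):
1 6 8
7 0 2
4 5 3

After move 6 (R):
1 6 8
7 2 0
4 5 3

After move 7 (U):
1 6 0
7 2 8
4 5 3

After move 8 (D):
1 6 8
7 2 0
4 5 3

After move 9 (D):
1 6 8
7 2 3
4 5 0

After move 10 (L):
1 6 8
7 2 3
4 0 5

After move 11 (L):
1 6 8
7 2 3
0 4 5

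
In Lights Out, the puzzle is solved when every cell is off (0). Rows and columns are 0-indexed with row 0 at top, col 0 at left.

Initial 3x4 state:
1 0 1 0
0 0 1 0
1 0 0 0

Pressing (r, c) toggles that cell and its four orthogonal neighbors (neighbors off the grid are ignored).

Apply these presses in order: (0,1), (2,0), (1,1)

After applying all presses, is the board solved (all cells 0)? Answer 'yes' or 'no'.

Answer: yes

Derivation:
After press 1 at (0,1):
0 1 0 0
0 1 1 0
1 0 0 0

After press 2 at (2,0):
0 1 0 0
1 1 1 0
0 1 0 0

After press 3 at (1,1):
0 0 0 0
0 0 0 0
0 0 0 0

Lights still on: 0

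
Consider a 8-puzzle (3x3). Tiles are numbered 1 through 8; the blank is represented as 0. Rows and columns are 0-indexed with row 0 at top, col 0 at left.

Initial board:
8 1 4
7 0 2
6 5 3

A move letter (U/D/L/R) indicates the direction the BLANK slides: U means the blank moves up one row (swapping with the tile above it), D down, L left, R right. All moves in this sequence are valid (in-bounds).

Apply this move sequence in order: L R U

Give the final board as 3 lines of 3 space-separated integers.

After move 1 (L):
8 1 4
0 7 2
6 5 3

After move 2 (R):
8 1 4
7 0 2
6 5 3

After move 3 (U):
8 0 4
7 1 2
6 5 3

Answer: 8 0 4
7 1 2
6 5 3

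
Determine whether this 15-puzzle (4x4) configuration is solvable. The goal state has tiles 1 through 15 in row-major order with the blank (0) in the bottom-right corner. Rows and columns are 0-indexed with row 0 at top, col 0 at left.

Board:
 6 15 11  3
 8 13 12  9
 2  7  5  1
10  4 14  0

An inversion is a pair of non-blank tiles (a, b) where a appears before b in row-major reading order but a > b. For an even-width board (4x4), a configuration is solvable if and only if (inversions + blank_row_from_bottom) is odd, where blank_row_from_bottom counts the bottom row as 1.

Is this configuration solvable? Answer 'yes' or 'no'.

Answer: no

Derivation:
Inversions: 61
Blank is in row 3 (0-indexed from top), which is row 1 counting from the bottom (bottom = 1).
61 + 1 = 62, which is even, so the puzzle is not solvable.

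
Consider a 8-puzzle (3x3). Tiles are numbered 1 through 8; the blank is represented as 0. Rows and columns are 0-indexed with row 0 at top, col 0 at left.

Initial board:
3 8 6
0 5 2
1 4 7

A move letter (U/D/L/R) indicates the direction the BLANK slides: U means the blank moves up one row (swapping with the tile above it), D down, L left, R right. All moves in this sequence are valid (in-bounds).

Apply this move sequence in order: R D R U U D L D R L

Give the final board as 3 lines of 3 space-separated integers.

After move 1 (R):
3 8 6
5 0 2
1 4 7

After move 2 (D):
3 8 6
5 4 2
1 0 7

After move 3 (R):
3 8 6
5 4 2
1 7 0

After move 4 (U):
3 8 6
5 4 0
1 7 2

After move 5 (U):
3 8 0
5 4 6
1 7 2

After move 6 (D):
3 8 6
5 4 0
1 7 2

After move 7 (L):
3 8 6
5 0 4
1 7 2

After move 8 (D):
3 8 6
5 7 4
1 0 2

After move 9 (R):
3 8 6
5 7 4
1 2 0

After move 10 (L):
3 8 6
5 7 4
1 0 2

Answer: 3 8 6
5 7 4
1 0 2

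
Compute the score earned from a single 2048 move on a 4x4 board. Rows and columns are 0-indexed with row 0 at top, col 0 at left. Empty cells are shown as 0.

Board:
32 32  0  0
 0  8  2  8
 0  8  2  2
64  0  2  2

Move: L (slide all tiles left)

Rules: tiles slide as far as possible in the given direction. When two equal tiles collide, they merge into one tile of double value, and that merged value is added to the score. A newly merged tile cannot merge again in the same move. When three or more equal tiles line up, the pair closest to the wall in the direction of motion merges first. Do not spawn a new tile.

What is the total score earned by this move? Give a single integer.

Slide left:
row 0: [32, 32, 0, 0] -> [64, 0, 0, 0]  score +64 (running 64)
row 1: [0, 8, 2, 8] -> [8, 2, 8, 0]  score +0 (running 64)
row 2: [0, 8, 2, 2] -> [8, 4, 0, 0]  score +4 (running 68)
row 3: [64, 0, 2, 2] -> [64, 4, 0, 0]  score +4 (running 72)
Board after move:
64  0  0  0
 8  2  8  0
 8  4  0  0
64  4  0  0

Answer: 72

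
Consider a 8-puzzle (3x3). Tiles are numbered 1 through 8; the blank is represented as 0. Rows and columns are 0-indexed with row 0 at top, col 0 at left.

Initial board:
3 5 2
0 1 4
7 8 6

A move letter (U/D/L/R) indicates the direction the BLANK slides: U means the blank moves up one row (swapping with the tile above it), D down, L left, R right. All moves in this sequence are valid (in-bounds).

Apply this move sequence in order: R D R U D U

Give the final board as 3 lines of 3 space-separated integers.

After move 1 (R):
3 5 2
1 0 4
7 8 6

After move 2 (D):
3 5 2
1 8 4
7 0 6

After move 3 (R):
3 5 2
1 8 4
7 6 0

After move 4 (U):
3 5 2
1 8 0
7 6 4

After move 5 (D):
3 5 2
1 8 4
7 6 0

After move 6 (U):
3 5 2
1 8 0
7 6 4

Answer: 3 5 2
1 8 0
7 6 4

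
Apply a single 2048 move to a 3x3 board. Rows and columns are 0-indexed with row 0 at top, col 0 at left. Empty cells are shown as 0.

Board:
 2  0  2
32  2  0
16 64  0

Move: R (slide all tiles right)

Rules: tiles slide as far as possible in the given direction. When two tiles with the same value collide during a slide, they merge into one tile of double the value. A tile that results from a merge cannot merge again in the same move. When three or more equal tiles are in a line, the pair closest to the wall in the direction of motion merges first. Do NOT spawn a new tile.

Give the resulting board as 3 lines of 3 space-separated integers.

Answer:  0  0  4
 0 32  2
 0 16 64

Derivation:
Slide right:
row 0: [2, 0, 2] -> [0, 0, 4]
row 1: [32, 2, 0] -> [0, 32, 2]
row 2: [16, 64, 0] -> [0, 16, 64]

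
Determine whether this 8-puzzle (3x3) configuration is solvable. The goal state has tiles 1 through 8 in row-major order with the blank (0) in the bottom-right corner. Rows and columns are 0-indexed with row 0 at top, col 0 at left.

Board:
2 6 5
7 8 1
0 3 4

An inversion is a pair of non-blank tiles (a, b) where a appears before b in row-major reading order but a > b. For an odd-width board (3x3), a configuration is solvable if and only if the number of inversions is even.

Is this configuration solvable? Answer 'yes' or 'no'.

Inversions (pairs i<j in row-major order where tile[i] > tile[j] > 0): 14
14 is even, so the puzzle is solvable.

Answer: yes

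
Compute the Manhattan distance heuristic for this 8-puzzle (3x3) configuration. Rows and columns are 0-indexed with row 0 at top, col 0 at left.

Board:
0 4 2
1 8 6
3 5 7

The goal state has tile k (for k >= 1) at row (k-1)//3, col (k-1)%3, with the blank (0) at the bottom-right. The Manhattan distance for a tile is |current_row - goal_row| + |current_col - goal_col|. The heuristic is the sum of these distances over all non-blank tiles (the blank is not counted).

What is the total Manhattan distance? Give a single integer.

Tile 4: (0,1)->(1,0) = 2
Tile 2: (0,2)->(0,1) = 1
Tile 1: (1,0)->(0,0) = 1
Tile 8: (1,1)->(2,1) = 1
Tile 6: (1,2)->(1,2) = 0
Tile 3: (2,0)->(0,2) = 4
Tile 5: (2,1)->(1,1) = 1
Tile 7: (2,2)->(2,0) = 2
Sum: 2 + 1 + 1 + 1 + 0 + 4 + 1 + 2 = 12

Answer: 12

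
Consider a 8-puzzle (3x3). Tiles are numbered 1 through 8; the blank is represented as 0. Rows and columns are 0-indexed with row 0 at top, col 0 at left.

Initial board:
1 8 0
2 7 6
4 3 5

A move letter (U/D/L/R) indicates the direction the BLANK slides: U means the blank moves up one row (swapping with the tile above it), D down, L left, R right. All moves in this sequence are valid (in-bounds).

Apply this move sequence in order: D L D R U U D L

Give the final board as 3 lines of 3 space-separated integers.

After move 1 (D):
1 8 6
2 7 0
4 3 5

After move 2 (L):
1 8 6
2 0 7
4 3 5

After move 3 (D):
1 8 6
2 3 7
4 0 5

After move 4 (R):
1 8 6
2 3 7
4 5 0

After move 5 (U):
1 8 6
2 3 0
4 5 7

After move 6 (U):
1 8 0
2 3 6
4 5 7

After move 7 (D):
1 8 6
2 3 0
4 5 7

After move 8 (L):
1 8 6
2 0 3
4 5 7

Answer: 1 8 6
2 0 3
4 5 7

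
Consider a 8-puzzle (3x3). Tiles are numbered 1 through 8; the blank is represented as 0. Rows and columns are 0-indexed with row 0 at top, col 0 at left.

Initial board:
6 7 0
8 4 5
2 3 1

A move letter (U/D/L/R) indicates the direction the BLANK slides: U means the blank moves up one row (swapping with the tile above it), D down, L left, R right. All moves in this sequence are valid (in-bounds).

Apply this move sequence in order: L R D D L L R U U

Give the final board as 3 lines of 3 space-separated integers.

After move 1 (L):
6 0 7
8 4 5
2 3 1

After move 2 (R):
6 7 0
8 4 5
2 3 1

After move 3 (D):
6 7 5
8 4 0
2 3 1

After move 4 (D):
6 7 5
8 4 1
2 3 0

After move 5 (L):
6 7 5
8 4 1
2 0 3

After move 6 (L):
6 7 5
8 4 1
0 2 3

After move 7 (R):
6 7 5
8 4 1
2 0 3

After move 8 (U):
6 7 5
8 0 1
2 4 3

After move 9 (U):
6 0 5
8 7 1
2 4 3

Answer: 6 0 5
8 7 1
2 4 3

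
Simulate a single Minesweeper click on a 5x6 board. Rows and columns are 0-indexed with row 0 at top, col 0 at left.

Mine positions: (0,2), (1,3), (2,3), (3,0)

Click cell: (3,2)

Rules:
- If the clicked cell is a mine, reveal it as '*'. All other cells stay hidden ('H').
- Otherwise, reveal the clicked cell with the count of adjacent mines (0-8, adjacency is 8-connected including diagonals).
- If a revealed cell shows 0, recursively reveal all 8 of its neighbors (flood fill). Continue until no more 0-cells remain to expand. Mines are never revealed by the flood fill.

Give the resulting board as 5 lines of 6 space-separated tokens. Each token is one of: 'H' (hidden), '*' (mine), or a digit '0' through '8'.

H H H H H H
H H H H H H
H H H H H H
H H 1 H H H
H H H H H H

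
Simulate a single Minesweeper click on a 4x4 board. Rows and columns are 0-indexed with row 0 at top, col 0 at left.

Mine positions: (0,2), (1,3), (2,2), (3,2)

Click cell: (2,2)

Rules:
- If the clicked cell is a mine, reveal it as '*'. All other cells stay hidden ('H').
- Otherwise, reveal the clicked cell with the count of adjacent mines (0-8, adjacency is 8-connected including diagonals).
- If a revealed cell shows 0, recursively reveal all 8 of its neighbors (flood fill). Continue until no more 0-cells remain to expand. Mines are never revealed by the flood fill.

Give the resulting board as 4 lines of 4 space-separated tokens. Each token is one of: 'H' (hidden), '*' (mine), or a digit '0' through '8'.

H H H H
H H H H
H H * H
H H H H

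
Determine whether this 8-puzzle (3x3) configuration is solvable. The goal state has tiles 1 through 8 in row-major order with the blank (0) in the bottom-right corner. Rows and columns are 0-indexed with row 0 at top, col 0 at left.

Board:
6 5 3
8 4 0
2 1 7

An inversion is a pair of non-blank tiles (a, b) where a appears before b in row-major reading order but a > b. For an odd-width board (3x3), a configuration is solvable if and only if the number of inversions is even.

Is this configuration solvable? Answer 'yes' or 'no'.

Inversions (pairs i<j in row-major order where tile[i] > tile[j] > 0): 18
18 is even, so the puzzle is solvable.

Answer: yes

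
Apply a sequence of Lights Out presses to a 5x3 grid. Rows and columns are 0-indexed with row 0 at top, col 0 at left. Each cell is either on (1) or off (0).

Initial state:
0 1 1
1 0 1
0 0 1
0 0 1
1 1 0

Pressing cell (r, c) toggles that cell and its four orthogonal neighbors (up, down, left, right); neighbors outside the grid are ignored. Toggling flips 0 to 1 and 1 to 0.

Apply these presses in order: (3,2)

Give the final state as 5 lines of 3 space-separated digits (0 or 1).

After press 1 at (3,2):
0 1 1
1 0 1
0 0 0
0 1 0
1 1 1

Answer: 0 1 1
1 0 1
0 0 0
0 1 0
1 1 1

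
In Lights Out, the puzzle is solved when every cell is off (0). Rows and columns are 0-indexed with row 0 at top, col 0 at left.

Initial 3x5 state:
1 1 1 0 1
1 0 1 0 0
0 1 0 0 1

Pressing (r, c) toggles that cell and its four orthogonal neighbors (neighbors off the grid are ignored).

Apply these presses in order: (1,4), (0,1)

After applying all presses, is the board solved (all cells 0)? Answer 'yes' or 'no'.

After press 1 at (1,4):
1 1 1 0 0
1 0 1 1 1
0 1 0 0 0

After press 2 at (0,1):
0 0 0 0 0
1 1 1 1 1
0 1 0 0 0

Lights still on: 6

Answer: no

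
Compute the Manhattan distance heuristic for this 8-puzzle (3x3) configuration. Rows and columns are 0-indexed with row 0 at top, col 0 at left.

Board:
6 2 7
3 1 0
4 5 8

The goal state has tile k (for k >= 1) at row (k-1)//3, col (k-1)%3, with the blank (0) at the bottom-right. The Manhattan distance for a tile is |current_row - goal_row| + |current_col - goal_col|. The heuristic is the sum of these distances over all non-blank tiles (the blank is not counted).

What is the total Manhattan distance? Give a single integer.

Answer: 15

Derivation:
Tile 6: (0,0)->(1,2) = 3
Tile 2: (0,1)->(0,1) = 0
Tile 7: (0,2)->(2,0) = 4
Tile 3: (1,0)->(0,2) = 3
Tile 1: (1,1)->(0,0) = 2
Tile 4: (2,0)->(1,0) = 1
Tile 5: (2,1)->(1,1) = 1
Tile 8: (2,2)->(2,1) = 1
Sum: 3 + 0 + 4 + 3 + 2 + 1 + 1 + 1 = 15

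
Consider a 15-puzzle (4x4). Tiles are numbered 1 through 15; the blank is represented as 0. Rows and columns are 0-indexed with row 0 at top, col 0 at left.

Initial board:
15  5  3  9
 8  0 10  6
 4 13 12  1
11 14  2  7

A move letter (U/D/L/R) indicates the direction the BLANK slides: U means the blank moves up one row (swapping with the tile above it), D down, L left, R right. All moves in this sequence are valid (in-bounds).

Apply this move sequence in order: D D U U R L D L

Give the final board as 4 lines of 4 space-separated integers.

After move 1 (D):
15  5  3  9
 8 13 10  6
 4  0 12  1
11 14  2  7

After move 2 (D):
15  5  3  9
 8 13 10  6
 4 14 12  1
11  0  2  7

After move 3 (U):
15  5  3  9
 8 13 10  6
 4  0 12  1
11 14  2  7

After move 4 (U):
15  5  3  9
 8  0 10  6
 4 13 12  1
11 14  2  7

After move 5 (R):
15  5  3  9
 8 10  0  6
 4 13 12  1
11 14  2  7

After move 6 (L):
15  5  3  9
 8  0 10  6
 4 13 12  1
11 14  2  7

After move 7 (D):
15  5  3  9
 8 13 10  6
 4  0 12  1
11 14  2  7

After move 8 (L):
15  5  3  9
 8 13 10  6
 0  4 12  1
11 14  2  7

Answer: 15  5  3  9
 8 13 10  6
 0  4 12  1
11 14  2  7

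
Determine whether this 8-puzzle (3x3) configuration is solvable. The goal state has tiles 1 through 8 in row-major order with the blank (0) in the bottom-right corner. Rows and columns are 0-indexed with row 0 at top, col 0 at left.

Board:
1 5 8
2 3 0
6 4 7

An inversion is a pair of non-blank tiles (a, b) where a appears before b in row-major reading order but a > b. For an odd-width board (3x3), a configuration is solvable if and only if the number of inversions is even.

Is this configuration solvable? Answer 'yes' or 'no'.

Answer: no

Derivation:
Inversions (pairs i<j in row-major order where tile[i] > tile[j] > 0): 9
9 is odd, so the puzzle is not solvable.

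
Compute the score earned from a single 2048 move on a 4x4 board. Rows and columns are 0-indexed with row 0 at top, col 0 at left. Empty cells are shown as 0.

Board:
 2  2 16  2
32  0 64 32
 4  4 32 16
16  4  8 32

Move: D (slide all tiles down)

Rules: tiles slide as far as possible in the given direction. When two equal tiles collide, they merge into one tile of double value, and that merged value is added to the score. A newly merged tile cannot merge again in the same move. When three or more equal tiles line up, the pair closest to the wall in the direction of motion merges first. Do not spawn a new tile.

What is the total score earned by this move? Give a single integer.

Slide down:
col 0: [2, 32, 4, 16] -> [2, 32, 4, 16]  score +0 (running 0)
col 1: [2, 0, 4, 4] -> [0, 0, 2, 8]  score +8 (running 8)
col 2: [16, 64, 32, 8] -> [16, 64, 32, 8]  score +0 (running 8)
col 3: [2, 32, 16, 32] -> [2, 32, 16, 32]  score +0 (running 8)
Board after move:
 2  0 16  2
32  0 64 32
 4  2 32 16
16  8  8 32

Answer: 8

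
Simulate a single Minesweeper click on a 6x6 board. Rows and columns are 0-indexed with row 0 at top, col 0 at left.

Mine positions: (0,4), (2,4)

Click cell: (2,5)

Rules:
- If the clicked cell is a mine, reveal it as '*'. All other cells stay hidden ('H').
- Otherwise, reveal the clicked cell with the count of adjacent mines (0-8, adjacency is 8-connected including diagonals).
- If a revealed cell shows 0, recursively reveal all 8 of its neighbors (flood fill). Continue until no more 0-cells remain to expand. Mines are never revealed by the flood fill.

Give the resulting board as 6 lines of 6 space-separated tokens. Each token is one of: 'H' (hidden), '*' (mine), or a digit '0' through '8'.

H H H H H H
H H H H H H
H H H H H 1
H H H H H H
H H H H H H
H H H H H H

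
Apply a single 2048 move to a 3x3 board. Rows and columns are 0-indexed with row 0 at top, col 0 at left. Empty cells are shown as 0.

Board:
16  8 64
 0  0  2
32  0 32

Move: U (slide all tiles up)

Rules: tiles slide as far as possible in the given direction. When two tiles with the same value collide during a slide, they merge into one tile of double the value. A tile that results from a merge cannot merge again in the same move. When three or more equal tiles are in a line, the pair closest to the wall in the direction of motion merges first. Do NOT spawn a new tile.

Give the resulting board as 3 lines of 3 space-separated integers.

Answer: 16  8 64
32  0  2
 0  0 32

Derivation:
Slide up:
col 0: [16, 0, 32] -> [16, 32, 0]
col 1: [8, 0, 0] -> [8, 0, 0]
col 2: [64, 2, 32] -> [64, 2, 32]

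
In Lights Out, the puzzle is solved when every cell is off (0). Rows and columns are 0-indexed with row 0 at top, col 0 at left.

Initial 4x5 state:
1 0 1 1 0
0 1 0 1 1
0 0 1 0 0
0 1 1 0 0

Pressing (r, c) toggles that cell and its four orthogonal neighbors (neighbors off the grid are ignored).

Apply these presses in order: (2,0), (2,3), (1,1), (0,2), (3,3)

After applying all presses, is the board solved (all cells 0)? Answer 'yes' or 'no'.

Answer: no

Derivation:
After press 1 at (2,0):
1 0 1 1 0
1 1 0 1 1
1 1 1 0 0
1 1 1 0 0

After press 2 at (2,3):
1 0 1 1 0
1 1 0 0 1
1 1 0 1 1
1 1 1 1 0

After press 3 at (1,1):
1 1 1 1 0
0 0 1 0 1
1 0 0 1 1
1 1 1 1 0

After press 4 at (0,2):
1 0 0 0 0
0 0 0 0 1
1 0 0 1 1
1 1 1 1 0

After press 5 at (3,3):
1 0 0 0 0
0 0 0 0 1
1 0 0 0 1
1 1 0 0 1

Lights still on: 7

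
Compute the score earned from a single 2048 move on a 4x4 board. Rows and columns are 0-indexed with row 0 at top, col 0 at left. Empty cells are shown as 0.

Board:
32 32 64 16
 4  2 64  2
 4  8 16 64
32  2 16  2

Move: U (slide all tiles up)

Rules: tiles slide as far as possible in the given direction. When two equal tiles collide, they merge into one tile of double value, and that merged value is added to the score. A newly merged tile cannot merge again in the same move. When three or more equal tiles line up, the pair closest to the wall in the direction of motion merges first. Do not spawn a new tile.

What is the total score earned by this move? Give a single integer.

Answer: 168

Derivation:
Slide up:
col 0: [32, 4, 4, 32] -> [32, 8, 32, 0]  score +8 (running 8)
col 1: [32, 2, 8, 2] -> [32, 2, 8, 2]  score +0 (running 8)
col 2: [64, 64, 16, 16] -> [128, 32, 0, 0]  score +160 (running 168)
col 3: [16, 2, 64, 2] -> [16, 2, 64, 2]  score +0 (running 168)
Board after move:
 32  32 128  16
  8   2  32   2
 32   8   0  64
  0   2   0   2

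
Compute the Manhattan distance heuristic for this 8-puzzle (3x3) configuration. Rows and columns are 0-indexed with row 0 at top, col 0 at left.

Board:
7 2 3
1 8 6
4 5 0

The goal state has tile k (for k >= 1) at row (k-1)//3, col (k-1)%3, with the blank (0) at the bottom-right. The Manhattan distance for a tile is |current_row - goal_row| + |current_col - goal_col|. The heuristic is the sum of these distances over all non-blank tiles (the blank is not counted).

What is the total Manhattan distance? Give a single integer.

Answer: 6

Derivation:
Tile 7: (0,0)->(2,0) = 2
Tile 2: (0,1)->(0,1) = 0
Tile 3: (0,2)->(0,2) = 0
Tile 1: (1,0)->(0,0) = 1
Tile 8: (1,1)->(2,1) = 1
Tile 6: (1,2)->(1,2) = 0
Tile 4: (2,0)->(1,0) = 1
Tile 5: (2,1)->(1,1) = 1
Sum: 2 + 0 + 0 + 1 + 1 + 0 + 1 + 1 = 6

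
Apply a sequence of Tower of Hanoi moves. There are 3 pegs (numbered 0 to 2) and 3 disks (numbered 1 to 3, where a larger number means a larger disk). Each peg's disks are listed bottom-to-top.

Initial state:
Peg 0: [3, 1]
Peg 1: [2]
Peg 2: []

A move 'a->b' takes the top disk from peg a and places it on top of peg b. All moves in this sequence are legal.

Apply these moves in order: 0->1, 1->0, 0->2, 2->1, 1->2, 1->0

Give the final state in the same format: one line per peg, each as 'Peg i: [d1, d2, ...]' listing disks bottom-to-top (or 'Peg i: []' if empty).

After move 1 (0->1):
Peg 0: [3]
Peg 1: [2, 1]
Peg 2: []

After move 2 (1->0):
Peg 0: [3, 1]
Peg 1: [2]
Peg 2: []

After move 3 (0->2):
Peg 0: [3]
Peg 1: [2]
Peg 2: [1]

After move 4 (2->1):
Peg 0: [3]
Peg 1: [2, 1]
Peg 2: []

After move 5 (1->2):
Peg 0: [3]
Peg 1: [2]
Peg 2: [1]

After move 6 (1->0):
Peg 0: [3, 2]
Peg 1: []
Peg 2: [1]

Answer: Peg 0: [3, 2]
Peg 1: []
Peg 2: [1]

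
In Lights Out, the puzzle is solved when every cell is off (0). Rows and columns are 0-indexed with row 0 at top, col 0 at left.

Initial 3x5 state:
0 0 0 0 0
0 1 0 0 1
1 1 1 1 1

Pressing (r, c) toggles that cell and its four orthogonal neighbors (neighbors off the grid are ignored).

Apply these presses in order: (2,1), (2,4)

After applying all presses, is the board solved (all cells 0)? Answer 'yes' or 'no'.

Answer: yes

Derivation:
After press 1 at (2,1):
0 0 0 0 0
0 0 0 0 1
0 0 0 1 1

After press 2 at (2,4):
0 0 0 0 0
0 0 0 0 0
0 0 0 0 0

Lights still on: 0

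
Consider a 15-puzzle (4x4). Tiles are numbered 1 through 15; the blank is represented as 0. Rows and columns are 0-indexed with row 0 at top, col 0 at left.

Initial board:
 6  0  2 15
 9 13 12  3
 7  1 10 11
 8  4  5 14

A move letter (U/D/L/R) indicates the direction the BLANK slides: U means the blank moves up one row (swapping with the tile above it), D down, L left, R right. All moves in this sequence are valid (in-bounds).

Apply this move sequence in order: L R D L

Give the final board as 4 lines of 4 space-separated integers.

After move 1 (L):
 0  6  2 15
 9 13 12  3
 7  1 10 11
 8  4  5 14

After move 2 (R):
 6  0  2 15
 9 13 12  3
 7  1 10 11
 8  4  5 14

After move 3 (D):
 6 13  2 15
 9  0 12  3
 7  1 10 11
 8  4  5 14

After move 4 (L):
 6 13  2 15
 0  9 12  3
 7  1 10 11
 8  4  5 14

Answer:  6 13  2 15
 0  9 12  3
 7  1 10 11
 8  4  5 14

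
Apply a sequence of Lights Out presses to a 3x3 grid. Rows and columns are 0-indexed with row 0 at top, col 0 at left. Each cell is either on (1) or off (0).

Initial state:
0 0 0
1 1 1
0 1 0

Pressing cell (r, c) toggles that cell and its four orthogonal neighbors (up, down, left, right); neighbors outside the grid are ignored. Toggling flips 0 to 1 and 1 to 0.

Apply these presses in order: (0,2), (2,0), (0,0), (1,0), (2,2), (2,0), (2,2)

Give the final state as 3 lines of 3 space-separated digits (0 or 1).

Answer: 0 0 1
1 0 0
1 1 0

Derivation:
After press 1 at (0,2):
0 1 1
1 1 0
0 1 0

After press 2 at (2,0):
0 1 1
0 1 0
1 0 0

After press 3 at (0,0):
1 0 1
1 1 0
1 0 0

After press 4 at (1,0):
0 0 1
0 0 0
0 0 0

After press 5 at (2,2):
0 0 1
0 0 1
0 1 1

After press 6 at (2,0):
0 0 1
1 0 1
1 0 1

After press 7 at (2,2):
0 0 1
1 0 0
1 1 0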